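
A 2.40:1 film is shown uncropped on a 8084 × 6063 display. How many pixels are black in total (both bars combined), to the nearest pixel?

21783685 pixels

2.40:1 (2.400) > 4:3 (1.333), so the film fills the width.
The film is 8084 / 2.400 ≈ 3368.3333 px tall.
Black = 6063 − 3368.3333 = 2694.6667 px.
That's 2694.6667 × 8084 ≈ 21783685 black pixels.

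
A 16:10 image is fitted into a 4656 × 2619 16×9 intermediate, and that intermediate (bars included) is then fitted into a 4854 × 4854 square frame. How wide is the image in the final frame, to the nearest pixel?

4369 px

Inside the 4656×2619 canvas the image is height-limited at 4190.40 × 2619.00.
The 16×9 canvas is width-limited in 4854×4854, giving 4854.00 × 2730.38; scale factor 1.0425.
The image scales with it: width 4190.40 × 1.0425 ≈ 4368.60.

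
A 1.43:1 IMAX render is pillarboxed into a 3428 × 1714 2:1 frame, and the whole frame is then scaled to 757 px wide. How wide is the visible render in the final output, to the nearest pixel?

In the 3428×1714 frame the render fills the height: width = 1714 × 1.430 ≈ 2451.02 px.
The frame scales by 757/3428 = 0.2208; 2451.02 × 0.2208 ≈ 541.25 px.

541 px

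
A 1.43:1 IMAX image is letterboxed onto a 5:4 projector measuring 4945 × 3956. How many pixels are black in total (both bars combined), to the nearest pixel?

2462403 pixels

1.43:1 IMAX (1.430) > 5:4 (1.250), so the image fills the width.
Content height = 4945 / 1.430 ≈ 3458.0420 px.
Black = 3956 − 3458.0420 = 497.9580 px.
Bar area = 497.9580 × 4945 ≈ 2462403 px.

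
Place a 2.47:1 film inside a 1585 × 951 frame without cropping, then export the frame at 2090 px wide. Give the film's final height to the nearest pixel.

In the 1585×951 frame the film fills the width: height = 1585 / 2.470 ≈ 641.70 px.
The frame scales by 2090/1585 = 1.3186; 641.70 × 1.3186 ≈ 846.15 px.

846 px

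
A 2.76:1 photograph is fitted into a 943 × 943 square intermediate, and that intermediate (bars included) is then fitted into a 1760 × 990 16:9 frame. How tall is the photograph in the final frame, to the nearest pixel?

359 px

2.76:1 in 943×943: fills the width, so the photograph is 943.00 × 341.67.
square in 1760×990: fills the height, so the intermediate becomes 990.00 × 990.00 — a scale of ×1.0498.
Applying the same ×1.0498: 341.67 → 358.70.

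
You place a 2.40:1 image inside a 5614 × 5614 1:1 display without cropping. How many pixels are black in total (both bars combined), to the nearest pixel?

18384914 pixels

Since 2.400 > 1.000, the image is width-limited.
That makes the image 2339.1667 px tall (5614 / 2.400).
5614 − 2339.1667 = 3274.8333 px of bars.
Bar area = 3274.8333 × 5614 ≈ 18384914 px.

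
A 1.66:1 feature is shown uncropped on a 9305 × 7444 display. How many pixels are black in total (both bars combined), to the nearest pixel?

Since 1.660 > 1.250, the feature is width-limited.
The feature is 9305 / 1.660 ≈ 5605.4217 px tall.
Black = 7444 − 5605.4217 = 1838.5783 px.
Across the 9305-px span: 1838.5783 × 9305 ≈ 17107971 px.

17107971 pixels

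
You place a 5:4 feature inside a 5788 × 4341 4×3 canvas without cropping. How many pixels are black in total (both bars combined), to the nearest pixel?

1570357 pixels

5:4 (1.250) < 4×3 (1.333), so the feature fills the height.
The feature is 4341 × 5/4 ≈ 5426.2500 px wide.
Leftover width: 5788 − 5426.2500 = 361.7500 px.
That's 361.7500 × 4341 ≈ 1570357 black pixels.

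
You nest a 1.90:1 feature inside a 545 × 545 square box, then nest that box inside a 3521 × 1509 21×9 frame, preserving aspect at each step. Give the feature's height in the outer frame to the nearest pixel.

794 px

Inside the 545×545 canvas the feature is width-limited at 545.00 × 286.84.
The square canvas is height-limited in 3521×1509, giving 1509.00 × 1509.00; scale factor 2.7688.
The feature scales with it: height 286.84 × 2.7688 ≈ 794.21.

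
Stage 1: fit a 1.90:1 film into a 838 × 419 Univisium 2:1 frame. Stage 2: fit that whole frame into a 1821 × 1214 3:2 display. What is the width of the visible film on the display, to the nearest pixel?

Inside the 838×419 canvas the film is height-limited at 796.10 × 419.00.
Second fit — the Univisium 2:1 canvas into 1821×1214 spans the width: 1821.00 × 910.50 (×2.1730 from 838×419).
The film scales with it: width 796.10 × 2.1730 ≈ 1729.95.

1730 px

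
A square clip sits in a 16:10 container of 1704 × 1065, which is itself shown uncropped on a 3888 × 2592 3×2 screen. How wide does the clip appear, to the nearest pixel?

Inside the 1704×1065 canvas the clip is height-limited at 1065.00 × 1065.00.
The 16:10 canvas is width-limited in 3888×2592, giving 3888.00 × 2430.00; scale factor 2.2817.
The clip scales with it: width 1065.00 × 2.2817 ≈ 2430.00.

2430 px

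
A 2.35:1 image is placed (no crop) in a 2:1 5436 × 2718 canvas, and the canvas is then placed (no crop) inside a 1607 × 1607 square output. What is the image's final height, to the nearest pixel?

First fit — 2.35:1 into 5436×2718 spans the width: 5436.00 × 2313.19.
2:1 in 1607×1607: fills the width, so the intermediate becomes 1607.00 × 803.50 — a scale of ×0.2956.
So the image's height is 2313.19 × 0.2956 ≈ 683.83.

684 px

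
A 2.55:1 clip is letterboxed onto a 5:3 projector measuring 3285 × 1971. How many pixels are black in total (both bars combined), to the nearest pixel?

2.55:1 (2.550) > 5:3 (1.667), so the clip fills the width.
Content height = 3285 / 2.550 ≈ 1288.2353 px.
Leftover height: 1971 − 1288.2353 = 682.7647 px.
That's 682.7647 × 3285 ≈ 2242882 black pixels.

2242882 pixels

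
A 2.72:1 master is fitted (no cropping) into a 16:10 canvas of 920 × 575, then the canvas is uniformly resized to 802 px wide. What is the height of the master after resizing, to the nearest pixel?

295 px

Fitted into 920×575, the master spans the width; its height is 920 / 2.720 ≈ 338.24 px.
Scaling 920 → 802 is ×0.8717, so the height becomes 338.24 × 0.8717 ≈ 294.85 px.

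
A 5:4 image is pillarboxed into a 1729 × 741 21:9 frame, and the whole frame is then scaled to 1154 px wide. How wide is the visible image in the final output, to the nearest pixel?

618 px

In the 1729×741 frame the image fills the height: width = 741 × 5/4 ≈ 926.25 px.
The frame scales by 1154/1729 = 0.6674; 926.25 × 0.6674 ≈ 618.21 px.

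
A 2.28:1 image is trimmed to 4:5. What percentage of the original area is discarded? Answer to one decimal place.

64.9%

Going from 2.28:1 to 4:5 means cutting width while keeping height.
Area ratio = (0.800)/(2.280) = 35.09%; the remaining 64.91% is cropped out.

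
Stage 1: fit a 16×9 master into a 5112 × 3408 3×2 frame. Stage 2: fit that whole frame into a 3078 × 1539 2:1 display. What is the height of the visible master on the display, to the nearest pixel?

First fit — 16×9 into 5112×3408 spans the width: 5112.00 × 2875.50.
3×2 in 3078×1539: fills the height, so the intermediate becomes 2308.50 × 1539.00 — a scale of ×0.4516.
So the master's height is 2875.50 × 0.4516 ≈ 1298.53.

1299 px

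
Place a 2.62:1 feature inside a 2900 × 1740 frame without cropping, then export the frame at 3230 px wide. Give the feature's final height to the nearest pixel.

1233 px

In the 2900×1740 frame the feature fills the width: height = 2900 / 2.620 ≈ 1106.87 px.
Resizing to 3230 px wide multiplies everything by 1.1138: 1106.87 → 1232.82 px.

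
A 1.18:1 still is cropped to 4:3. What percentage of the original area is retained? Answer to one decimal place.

88.5%

The width stays; only height is cut (since 4:3 is wider than 1.18:1).
Fraction kept = (1.180)/(1.333) ≈ 88.50%.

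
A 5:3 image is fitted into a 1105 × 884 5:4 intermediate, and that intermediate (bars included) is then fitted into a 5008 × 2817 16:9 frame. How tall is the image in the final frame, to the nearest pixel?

2113 px

Inside the 1105×884 canvas the image is width-limited at 1105.00 × 663.00.
The 5:4 canvas is height-limited in 5008×2817, giving 3521.25 × 2817.00; scale factor 3.1867.
So the image's height is 663.00 × 3.1867 ≈ 2112.75.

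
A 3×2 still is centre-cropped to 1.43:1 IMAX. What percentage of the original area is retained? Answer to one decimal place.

95.3%

1.43:1 IMAX is narrower than 3×2, so the crop keeps the full height and trims the width.
Area ratio = (1.430)/(1.500) = 95.33% retained.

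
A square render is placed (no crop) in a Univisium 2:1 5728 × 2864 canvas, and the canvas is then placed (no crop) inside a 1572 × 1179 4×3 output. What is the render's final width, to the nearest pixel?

786 px

square in 5728×2864: fills the height, so the render is 2864.00 × 2864.00.
Second fit — the Univisium 2:1 canvas into 1572×1179 spans the width: 1572.00 × 786.00 (×0.2744 from 5728×2864).
The render scales with it: width 2864.00 × 0.2744 ≈ 786.00.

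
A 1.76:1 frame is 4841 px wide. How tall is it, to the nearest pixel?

4841 / 1.760 = 2750.57.

2751 px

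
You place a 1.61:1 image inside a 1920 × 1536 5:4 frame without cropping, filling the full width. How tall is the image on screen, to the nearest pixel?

The image is 1920 / 1.610 ≈ 1192.55 px tall.

1193 px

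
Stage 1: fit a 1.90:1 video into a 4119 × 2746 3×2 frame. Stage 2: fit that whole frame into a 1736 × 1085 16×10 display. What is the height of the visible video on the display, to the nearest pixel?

857 px

1.90:1 in 4119×2746: fills the width, so the video is 4119.00 × 2167.89.
3×2 in 1736×1085: fills the height, so the intermediate becomes 1627.50 × 1085.00 — a scale of ×0.3951.
So the video's height is 2167.89 × 0.3951 ≈ 856.58.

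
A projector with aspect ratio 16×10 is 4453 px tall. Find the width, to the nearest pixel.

Width = 4453·16/10 = 7124.80.

7125 px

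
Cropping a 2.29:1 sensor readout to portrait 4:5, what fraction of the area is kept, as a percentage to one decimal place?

Going from 2.29:1 to portrait 4:5 means cutting width while keeping height.
Fraction kept = (0.800)/(2.290) ≈ 34.93%.

34.9%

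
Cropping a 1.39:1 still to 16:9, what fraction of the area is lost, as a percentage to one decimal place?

Going from 1.39:1 to 16:9 means cutting height while keeping width.
Fraction kept = (1.390)/(1.778) ≈ 78.19%, so 21.81% is lost.

21.8%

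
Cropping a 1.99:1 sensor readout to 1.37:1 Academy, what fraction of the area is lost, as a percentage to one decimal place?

The height stays; only width is cut (since 1.37:1 Academy is narrower than 1.99:1).
Area ratio = (1.370)/(1.990) = 68.84%; the remaining 31.16% is cropped out.

31.2%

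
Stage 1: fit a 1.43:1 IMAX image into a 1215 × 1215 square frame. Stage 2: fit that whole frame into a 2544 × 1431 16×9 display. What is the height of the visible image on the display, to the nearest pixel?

1.43:1 IMAX in 1215×1215: fills the width, so the image is 1215.00 × 849.65.
Second fit — the square canvas into 2544×1431 spans the height: 1431.00 × 1431.00 (×1.1778 from 1215×1215).
So the image's height is 849.65 × 1.1778 ≈ 1000.70.

1001 px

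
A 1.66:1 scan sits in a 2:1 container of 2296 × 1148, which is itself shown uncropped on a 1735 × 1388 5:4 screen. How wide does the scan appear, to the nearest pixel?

First fit — 1.66:1 into 2296×1148 spans the height: 1905.68 × 1148.00.
Second fit — the 2:1 canvas into 1735×1388 spans the width: 1735.00 × 867.50 (×0.7557 from 2296×1148).
So the scan's width is 1905.68 × 0.7557 ≈ 1440.05.

1440 px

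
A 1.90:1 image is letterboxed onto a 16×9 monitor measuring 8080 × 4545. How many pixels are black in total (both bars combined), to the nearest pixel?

2362337 pixels

1.90:1 (1.900) > 16×9 (1.778), so the image fills the width.
Content height = 8080 / 1.900 ≈ 4252.6316 px.
4545 − 4252.6316 = 292.3684 px of bars.
Bar area = 292.3684 × 8080 ≈ 2362337 px.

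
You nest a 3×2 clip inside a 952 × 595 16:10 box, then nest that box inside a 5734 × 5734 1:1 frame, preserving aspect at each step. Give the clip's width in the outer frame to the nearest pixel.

5376 px

Inside the 952×595 canvas the clip is height-limited at 892.50 × 595.00.
16:10 in 5734×5734: fills the width, so the intermediate becomes 5734.00 × 3583.75 — a scale of ×6.0231.
So the clip's width is 892.50 × 6.0231 ≈ 5375.62.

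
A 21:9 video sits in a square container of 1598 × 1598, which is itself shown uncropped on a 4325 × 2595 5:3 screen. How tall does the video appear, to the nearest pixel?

Inside the 1598×1598 canvas the video is width-limited at 1598.00 × 684.86.
Second fit — the square canvas into 4325×2595 spans the height: 2595.00 × 2595.00 (×1.6239 from 1598×1598).
Applying the same ×1.6239: 684.86 → 1112.14.

1112 px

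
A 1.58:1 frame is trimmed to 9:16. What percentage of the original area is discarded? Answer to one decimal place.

64.4%

The height stays; only width is cut (since 9:16 is narrower than 1.58:1).
Fraction kept = (0.562)/(1.580) ≈ 35.60%, so 64.40% is lost.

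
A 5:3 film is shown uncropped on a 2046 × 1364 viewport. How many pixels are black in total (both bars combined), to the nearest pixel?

279074 pixels

5:3 is wider than 3×2, so it spans the full width.
That makes the image 1227.6000 px tall (2046 × 3/5).
Black = 1364 − 1227.6000 = 136.4000 px.
Across the 2046-px span: 136.4000 × 2046 ≈ 279074 px.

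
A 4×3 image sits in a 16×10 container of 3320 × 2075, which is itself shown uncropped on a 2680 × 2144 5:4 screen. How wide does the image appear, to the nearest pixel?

4×3 in 3320×2075: fills the height, so the image is 2766.67 × 2075.00.
The 16×10 canvas is width-limited in 2680×2144, giving 2680.00 × 1675.00; scale factor 0.8072.
The image scales with it: width 2766.67 × 0.8072 ≈ 2233.33.

2233 px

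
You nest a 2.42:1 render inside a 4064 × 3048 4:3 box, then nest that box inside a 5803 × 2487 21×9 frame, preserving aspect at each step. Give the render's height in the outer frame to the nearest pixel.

1370 px

Inside the 4064×3048 canvas the render is width-limited at 4064.00 × 1679.34.
4:3 in 5803×2487: fills the height, so the intermediate becomes 3316.00 × 2487.00 — a scale of ×0.8159.
Applying the same ×0.8159: 1679.34 → 1370.25.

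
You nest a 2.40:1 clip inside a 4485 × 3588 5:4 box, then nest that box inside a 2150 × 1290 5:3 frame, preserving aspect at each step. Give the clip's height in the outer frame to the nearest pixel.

First fit — 2.40:1 into 4485×3588 spans the width: 4485.00 × 1868.75.
Second fit — the 5:4 canvas into 2150×1290 spans the height: 1612.50 × 1290.00 (×0.3595 from 4485×3588).
The clip scales with it: height 1868.75 × 0.3595 ≈ 671.88.

672 px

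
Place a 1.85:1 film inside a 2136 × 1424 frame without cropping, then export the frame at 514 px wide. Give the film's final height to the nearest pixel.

At 2136×1424 the film is width-limited, so height = 2136 / 1.850 ≈ 1154.59 px.
Resizing to 514 px wide multiplies everything by 0.2406: 1154.59 → 277.84 px.

278 px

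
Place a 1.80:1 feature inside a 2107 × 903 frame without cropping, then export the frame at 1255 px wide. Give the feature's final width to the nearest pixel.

968 px

In the 2107×903 frame the feature fills the height: width = 903 × 1.800 ≈ 1625.40 px.
The frame scales by 1255/2107 = 0.5956; 1625.40 × 0.5956 ≈ 968.14 px.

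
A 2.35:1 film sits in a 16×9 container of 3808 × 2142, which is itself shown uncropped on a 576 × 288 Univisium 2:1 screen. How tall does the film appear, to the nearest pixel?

2.35:1 in 3808×2142: fills the width, so the film is 3808.00 × 1620.43.
16×9 in 576×288: fills the height, so the intermediate becomes 512.00 × 288.00 — a scale of ×0.1345.
So the film's height is 1620.43 × 0.1345 ≈ 217.87.

218 px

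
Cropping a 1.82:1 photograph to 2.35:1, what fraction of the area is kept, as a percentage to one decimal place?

77.4%

Going from 1.82:1 to 2.35:1 means cutting height while keeping width.
Fraction kept = (1.820)/(2.350) ≈ 77.45%.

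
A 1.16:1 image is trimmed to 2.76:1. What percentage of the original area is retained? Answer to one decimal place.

42.0%

Going from 1.16:1 to 2.76:1 means cutting height while keeping width.
Area ratio = (1.160)/(2.760) = 42.03% retained.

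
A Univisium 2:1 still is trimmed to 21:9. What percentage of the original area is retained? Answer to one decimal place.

Going from Univisium 2:1 to 21:9 means cutting height while keeping width.
Fraction kept = (2.000)/(2.333) ≈ 85.71%.

85.7%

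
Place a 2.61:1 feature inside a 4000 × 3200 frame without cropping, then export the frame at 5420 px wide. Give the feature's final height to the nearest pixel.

2077 px

In the 4000×3200 frame the feature fills the width: height = 4000 / 2.610 ≈ 1532.57 px.
The frame scales by 5420/4000 = 1.3550; 1532.57 × 1.3550 ≈ 2076.63 px.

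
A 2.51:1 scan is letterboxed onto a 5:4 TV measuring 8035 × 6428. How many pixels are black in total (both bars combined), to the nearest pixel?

2.51:1 is wider than 5:4, so it spans the full width.
The scan is 8035 / 2.510 ≈ 3201.1952 px tall.
Leftover height: 6428 − 3201.1952 = 3226.8048 px.
Across the 8035-px span: 3226.8048 × 8035 ≈ 25927376 px.

25927376 pixels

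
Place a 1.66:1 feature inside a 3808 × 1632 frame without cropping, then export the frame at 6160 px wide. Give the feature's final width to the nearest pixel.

In the 3808×1632 frame the feature fills the height: width = 1632 × 1.660 ≈ 2709.12 px.
Resizing to 6160 px wide multiplies everything by 1.6176: 2709.12 → 4382.40 px.

4382 px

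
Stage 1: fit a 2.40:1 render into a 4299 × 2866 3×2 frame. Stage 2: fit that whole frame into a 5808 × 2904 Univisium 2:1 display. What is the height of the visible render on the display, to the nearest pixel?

1815 px

2.40:1 in 4299×2866: fills the width, so the render is 4299.00 × 1791.25.
3×2 in 5808×2904: fills the height, so the intermediate becomes 4356.00 × 2904.00 — a scale of ×1.0133.
Applying the same ×1.0133: 1791.25 → 1815.00.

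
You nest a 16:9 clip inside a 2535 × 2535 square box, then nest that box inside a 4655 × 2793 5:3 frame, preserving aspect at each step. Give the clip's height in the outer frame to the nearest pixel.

1571 px

First fit — 16:9 into 2535×2535 spans the width: 2535.00 × 1425.94.
The square canvas is height-limited in 4655×2793, giving 2793.00 × 2793.00; scale factor 1.1018.
Applying the same ×1.1018: 1425.94 → 1571.06.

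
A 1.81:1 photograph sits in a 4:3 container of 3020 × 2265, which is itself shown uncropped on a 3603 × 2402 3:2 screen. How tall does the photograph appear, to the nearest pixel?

First fit — 1.81:1 into 3020×2265 spans the width: 3020.00 × 1668.51.
The 4:3 canvas is height-limited in 3603×2402, giving 3202.67 × 2402.00; scale factor 1.0605.
So the photograph's height is 1668.51 × 1.0605 ≈ 1769.43.

1769 px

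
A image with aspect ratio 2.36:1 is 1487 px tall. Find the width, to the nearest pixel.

1487 × 2.360 = 3509.32.

3509 px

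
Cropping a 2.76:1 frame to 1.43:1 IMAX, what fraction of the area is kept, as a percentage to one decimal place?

1.43:1 IMAX is narrower than 2.76:1, so the crop keeps the full height and trims the width.
(1.430)/(2.760) ≈ 0.518 of the area survives.

51.8%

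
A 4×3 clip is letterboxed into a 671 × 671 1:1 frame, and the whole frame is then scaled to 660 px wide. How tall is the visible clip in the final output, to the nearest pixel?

495 px

At 671×671 the clip is width-limited, so height = 671 × 3/4 ≈ 503.25 px.
Resizing to 660 px wide multiplies everything by 0.9836: 503.25 → 495.00 px.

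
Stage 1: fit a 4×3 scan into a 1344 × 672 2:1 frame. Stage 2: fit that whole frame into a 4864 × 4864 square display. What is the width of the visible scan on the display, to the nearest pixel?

4×3 in 1344×672: fills the height, so the scan is 896.00 × 672.00.
2:1 in 4864×4864: fills the width, so the intermediate becomes 4864.00 × 2432.00 — a scale of ×3.6190.
So the scan's width is 896.00 × 3.6190 ≈ 3242.67.

3243 px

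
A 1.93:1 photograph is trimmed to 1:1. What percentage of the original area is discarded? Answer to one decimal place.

48.2%

1:1 is narrower than 1.93:1, so the crop keeps the full height and trims the width.
Fraction kept = (1.000)/(1.930) ≈ 51.81%, so 48.19% is lost.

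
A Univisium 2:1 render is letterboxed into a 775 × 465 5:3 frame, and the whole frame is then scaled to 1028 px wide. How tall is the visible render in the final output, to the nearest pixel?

Fitted into 775×465, the render spans the width; its height is 775 × 1/2 ≈ 387.50 px.
Resizing to 1028 px wide multiplies everything by 1.3265: 387.50 → 514.00 px.

514 px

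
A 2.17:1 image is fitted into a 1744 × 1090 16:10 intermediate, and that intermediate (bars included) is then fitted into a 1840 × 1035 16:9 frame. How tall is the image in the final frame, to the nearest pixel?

First fit — 2.17:1 into 1744×1090 spans the width: 1744.00 × 803.69.
The 16:10 canvas is height-limited in 1840×1035, giving 1656.00 × 1035.00; scale factor 0.9495.
Applying the same ×0.9495: 803.69 → 763.13.

763 px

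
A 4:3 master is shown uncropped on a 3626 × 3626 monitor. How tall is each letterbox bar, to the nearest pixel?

4:3 is wider than 1:1, so it spans the full width.
The master is 3626 × 3/4 ≈ 2719.50 px tall.
3626 − 2719.50 = 906.50 px of bars (453.25 each).

453 px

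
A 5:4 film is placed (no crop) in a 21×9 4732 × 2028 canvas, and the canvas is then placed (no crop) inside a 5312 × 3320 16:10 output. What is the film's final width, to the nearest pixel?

2846 px

Inside the 4732×2028 canvas the film is height-limited at 2535.00 × 2028.00.
The 21×9 canvas is width-limited in 5312×3320, giving 5312.00 × 2276.57; scale factor 1.1226.
The film scales with it: width 2535.00 × 1.1226 ≈ 2845.71.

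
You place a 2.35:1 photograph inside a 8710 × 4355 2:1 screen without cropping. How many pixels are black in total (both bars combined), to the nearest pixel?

5649454 pixels

Since 2.350 > 2.000, the photograph is width-limited.
The photograph is 8710 / 2.350 ≈ 3706.3830 px tall.
Black = 4355 − 3706.3830 = 648.6170 px.
Bar area = 648.6170 × 8710 ≈ 5649454 px.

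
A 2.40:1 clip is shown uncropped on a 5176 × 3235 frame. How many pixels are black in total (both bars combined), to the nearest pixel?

Since 2.400 > 1.600, the clip is width-limited.
That makes the image 2156.6667 px tall (5176 / 2.400).
3235 − 2156.6667 = 1078.3333 px of bars.
Bar area = 1078.3333 × 5176 ≈ 5581453 px.

5581453 pixels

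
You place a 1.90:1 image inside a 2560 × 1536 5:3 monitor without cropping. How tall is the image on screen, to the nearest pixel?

1.90:1 is wider than 5:3, so it spans the full width.
That makes the image 1347.37 px tall (2560 / 1.900).

1347 px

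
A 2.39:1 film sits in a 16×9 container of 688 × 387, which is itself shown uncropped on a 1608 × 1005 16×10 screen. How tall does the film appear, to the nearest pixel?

First fit — 2.39:1 into 688×387 spans the width: 688.00 × 287.87.
Second fit — the 16×9 canvas into 1608×1005 spans the width: 1608.00 × 904.50 (×2.3372 from 688×387).
So the film's height is 287.87 × 2.3372 ≈ 672.80.

673 px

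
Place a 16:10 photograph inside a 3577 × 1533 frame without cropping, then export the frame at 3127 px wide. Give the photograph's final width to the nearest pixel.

In the 3577×1533 frame the photograph fills the height: width = 1533 × 16/10 ≈ 2452.80 px.
Scaling 3577 → 3127 is ×0.8742, so the width becomes 2452.80 × 0.8742 ≈ 2144.23 px.

2144 px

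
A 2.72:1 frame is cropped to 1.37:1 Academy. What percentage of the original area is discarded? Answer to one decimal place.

1.37:1 Academy is narrower than 2.72:1, so the crop keeps the full height and trims the width.
(1.370)/(2.720) ≈ 0.504 of the area survives, leaving 49.63% discarded.

49.6%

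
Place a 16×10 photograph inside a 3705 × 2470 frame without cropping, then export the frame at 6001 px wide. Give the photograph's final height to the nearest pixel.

3751 px

At 3705×2470 the photograph is width-limited, so height = 3705 × 10/16 ≈ 2315.62 px.
The frame scales by 6001/3705 = 1.6197; 2315.62 × 1.6197 ≈ 3750.62 px.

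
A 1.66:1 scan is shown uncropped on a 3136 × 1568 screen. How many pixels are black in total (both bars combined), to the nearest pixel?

1.66:1 (1.660) < Univisium 2:1 (2.000), so the scan fills the height.
Content width = 1568 × 1.660 ≈ 2602.8800 px.
Leftover width: 3136 − 2602.8800 = 533.1200 px.
Bar area = 533.1200 × 1568 ≈ 835932 px.

835932 pixels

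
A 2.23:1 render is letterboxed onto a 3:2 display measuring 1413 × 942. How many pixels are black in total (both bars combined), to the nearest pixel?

2.23:1 (2.230) > 3:2 (1.500), so the render fills the width.
Content height = 1413 / 2.230 ≈ 633.6323 px.
942 − 633.6323 = 308.3677 px of bars.
Across the 1413-px span: 308.3677 × 1413 ≈ 435724 px.

435724 pixels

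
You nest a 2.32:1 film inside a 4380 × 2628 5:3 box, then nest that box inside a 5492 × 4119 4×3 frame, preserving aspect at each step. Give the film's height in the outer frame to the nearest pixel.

Inside the 4380×2628 canvas the film is width-limited at 4380.00 × 1887.93.
Second fit — the 5:3 canvas into 5492×4119 spans the width: 5492.00 × 3295.20 (×1.2539 from 4380×2628).
So the film's height is 1887.93 × 1.2539 ≈ 2367.24.

2367 px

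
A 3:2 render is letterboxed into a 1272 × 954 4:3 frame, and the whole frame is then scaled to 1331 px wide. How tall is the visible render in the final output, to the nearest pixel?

At 1272×954 the render is width-limited, so height = 1272 × 2/3 ≈ 848.00 px.
Scaling 1272 → 1331 is ×1.0464, so the height becomes 848.00 × 1.0464 ≈ 887.33 px.

887 px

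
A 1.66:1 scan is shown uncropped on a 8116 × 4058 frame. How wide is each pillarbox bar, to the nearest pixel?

1.66:1 (1.660) < Univisium 2:1 (2.000), so the scan fills the height.
The scan is 4058 × 1.660 ≈ 6736.28 px wide.
8116 − 6736.28 = 1379.72 px of bars (689.86 each).

690 px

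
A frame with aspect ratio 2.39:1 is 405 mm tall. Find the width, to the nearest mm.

968 mm

At 2.39:1, 405 × 2.390 ≈ 967.95.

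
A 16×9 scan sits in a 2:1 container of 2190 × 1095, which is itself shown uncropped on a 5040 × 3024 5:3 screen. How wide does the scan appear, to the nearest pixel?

Inside the 2190×1095 canvas the scan is height-limited at 1946.67 × 1095.00.
Second fit — the 2:1 canvas into 5040×3024 spans the width: 5040.00 × 2520.00 (×2.3014 from 2190×1095).
Applying the same ×2.3014: 1946.67 → 4480.00.

4480 px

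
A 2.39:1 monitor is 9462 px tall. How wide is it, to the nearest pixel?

22614 px

Width = 9462 × 2.390 = 22614.18.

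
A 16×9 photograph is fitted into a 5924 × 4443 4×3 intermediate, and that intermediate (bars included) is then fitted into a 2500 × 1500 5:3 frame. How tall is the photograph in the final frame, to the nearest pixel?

First fit — 16×9 into 5924×4443 spans the width: 5924.00 × 3332.25.
4×3 in 2500×1500: fills the height, so the intermediate becomes 2000.00 × 1500.00 — a scale of ×0.3376.
Applying the same ×0.3376: 3332.25 → 1125.00.

1125 px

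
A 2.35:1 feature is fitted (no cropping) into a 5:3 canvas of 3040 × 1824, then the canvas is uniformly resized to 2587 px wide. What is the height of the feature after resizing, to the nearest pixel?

Fitted into 3040×1824, the feature spans the width; its height is 3040 / 2.350 ≈ 1293.62 px.
The frame scales by 2587/3040 = 0.8510; 1293.62 × 0.8510 ≈ 1100.85 px.

1101 px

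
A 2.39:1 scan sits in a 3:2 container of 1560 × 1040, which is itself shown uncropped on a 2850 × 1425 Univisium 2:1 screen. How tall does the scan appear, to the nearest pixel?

894 px

Inside the 1560×1040 canvas the scan is width-limited at 1560.00 × 652.72.
3:2 in 2850×1425: fills the height, so the intermediate becomes 2137.50 × 1425.00 — a scale of ×1.3702.
The scan scales with it: height 652.72 × 1.3702 ≈ 894.35.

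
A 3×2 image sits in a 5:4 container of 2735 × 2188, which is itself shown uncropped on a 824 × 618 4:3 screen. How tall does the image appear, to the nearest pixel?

3×2 in 2735×2188: fills the width, so the image is 2735.00 × 1823.33.
The 5:4 canvas is height-limited in 824×618, giving 772.50 × 618.00; scale factor 0.2824.
Applying the same ×0.2824: 1823.33 → 515.00.

515 px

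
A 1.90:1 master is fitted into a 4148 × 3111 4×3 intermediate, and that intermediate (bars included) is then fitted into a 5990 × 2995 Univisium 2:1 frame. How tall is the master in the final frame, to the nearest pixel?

First fit — 1.90:1 into 4148×3111 spans the width: 4148.00 × 2183.16.
The 4×3 canvas is height-limited in 5990×2995, giving 3993.33 × 2995.00; scale factor 0.9627.
So the master's height is 2183.16 × 0.9627 ≈ 2101.75.

2102 px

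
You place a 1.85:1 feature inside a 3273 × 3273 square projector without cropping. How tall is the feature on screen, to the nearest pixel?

1.85:1 is wider than square, so it spans the full width.
That makes the image 1769.19 px tall (3273 / 1.850).

1769 px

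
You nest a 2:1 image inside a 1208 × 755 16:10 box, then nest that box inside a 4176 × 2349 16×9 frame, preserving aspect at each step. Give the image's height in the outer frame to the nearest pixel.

Inside the 1208×755 canvas the image is width-limited at 1208.00 × 604.00.
The 16:10 canvas is height-limited in 4176×2349, giving 3758.40 × 2349.00; scale factor 3.1113.
So the image's height is 604.00 × 3.1113 ≈ 1879.20.

1879 px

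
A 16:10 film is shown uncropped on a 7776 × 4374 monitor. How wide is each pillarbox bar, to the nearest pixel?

389 px

16:10 is narrower than 16×9, so it spans the full height.
Content width = 4374 × 16/10 ≈ 6998.40 px.
Leftover width: 7776 − 6998.40 = 777.60 px → 388.80 each side.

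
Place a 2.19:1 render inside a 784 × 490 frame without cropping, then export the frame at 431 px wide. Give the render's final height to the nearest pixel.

197 px

Fitted into 784×490, the render spans the width; its height is 784 / 2.190 ≈ 357.99 px.
The frame scales by 431/784 = 0.5497; 357.99 × 0.5497 ≈ 196.80 px.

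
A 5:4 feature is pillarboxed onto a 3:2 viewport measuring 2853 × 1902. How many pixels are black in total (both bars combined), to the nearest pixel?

Since 1.250 < 1.500, the feature is height-limited.
That makes the image 2377.5000 px wide (1902 × 5/4).
Black = 2853 − 2377.5000 = 475.5000 px.
That's 475.5000 × 1902 ≈ 904401 black pixels.

904401 pixels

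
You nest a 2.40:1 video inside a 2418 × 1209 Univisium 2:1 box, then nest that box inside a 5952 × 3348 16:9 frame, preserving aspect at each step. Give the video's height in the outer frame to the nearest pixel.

2480 px

2.40:1 in 2418×1209: fills the width, so the video is 2418.00 × 1007.50.
Univisium 2:1 in 5952×3348: fills the width, so the intermediate becomes 5952.00 × 2976.00 — a scale of ×2.4615.
So the video's height is 1007.50 × 2.4615 ≈ 2480.00.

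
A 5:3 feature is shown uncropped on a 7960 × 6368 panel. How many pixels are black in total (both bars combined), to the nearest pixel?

5:3 (1.667) > 5:4 (1.250), so the feature fills the width.
That makes the image 4776.0000 px tall (7960 × 3/5).
6368 − 4776.0000 = 1592.0000 px of bars.
That's 1592.0000 × 7960 ≈ 12672320 black pixels.

12672320 pixels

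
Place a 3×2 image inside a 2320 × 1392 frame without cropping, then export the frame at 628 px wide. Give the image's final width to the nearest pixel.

In the 2320×1392 frame the image fills the height: width = 1392 × 3/2 ≈ 2088.00 px.
The frame scales by 628/2320 = 0.2707; 2088.00 × 0.2707 ≈ 565.20 px.

565 px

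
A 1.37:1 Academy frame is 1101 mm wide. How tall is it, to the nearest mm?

Height = 1101 / 1.370 = 803.65.

804 mm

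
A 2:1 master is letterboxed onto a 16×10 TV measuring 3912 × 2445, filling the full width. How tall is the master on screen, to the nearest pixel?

Content height = 3912 × 1/2 ≈ 1956.00 px.

1956 px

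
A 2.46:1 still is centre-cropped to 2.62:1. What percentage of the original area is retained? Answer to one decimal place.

93.9%

Going from 2.46:1 to 2.62:1 means cutting height while keeping width.
(2.460)/(2.620) ≈ 0.939 of the area survives.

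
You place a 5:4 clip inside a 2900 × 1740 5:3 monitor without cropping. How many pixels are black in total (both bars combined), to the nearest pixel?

1261500 pixels

5:4 is narrower than 5:3, so it spans the full height.
Content width = 1740 × 5/4 ≈ 2175.0000 px.
Leftover width: 2900 − 2175.0000 = 725.0000 px.
Bar area = 725.0000 × 1740 ≈ 1261500 px.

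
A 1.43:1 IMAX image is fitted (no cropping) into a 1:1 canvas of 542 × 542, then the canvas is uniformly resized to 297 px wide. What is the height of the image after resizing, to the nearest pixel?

Fitted into 542×542, the image spans the width; its height is 542 / 1.430 ≈ 379.02 px.
The frame scales by 297/542 = 0.5480; 379.02 × 0.5480 ≈ 207.69 px.

208 px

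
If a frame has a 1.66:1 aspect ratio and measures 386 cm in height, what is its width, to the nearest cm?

641 cm

386 × 1.660 = 640.76.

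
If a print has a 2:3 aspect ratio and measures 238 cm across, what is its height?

At 2:3, 238 / 2 × 3 ≈ 357.

357 cm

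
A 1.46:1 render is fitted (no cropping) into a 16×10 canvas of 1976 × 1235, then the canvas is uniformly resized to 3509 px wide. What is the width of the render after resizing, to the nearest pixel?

Fitted into 1976×1235, the render spans the height; its width is 1235 × 1.460 ≈ 1803.10 px.
The frame scales by 3509/1976 = 1.7758; 1803.10 × 1.7758 ≈ 3201.96 px.

3202 px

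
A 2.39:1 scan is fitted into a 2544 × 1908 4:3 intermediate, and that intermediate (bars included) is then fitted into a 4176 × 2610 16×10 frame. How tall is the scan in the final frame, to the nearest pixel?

2.39:1 in 2544×1908: fills the width, so the scan is 2544.00 × 1064.44.
Second fit — the 4:3 canvas into 4176×2610 spans the height: 3480.00 × 2610.00 (×1.3679 from 2544×1908).
The scan scales with it: height 1064.44 × 1.3679 ≈ 1456.07.

1456 px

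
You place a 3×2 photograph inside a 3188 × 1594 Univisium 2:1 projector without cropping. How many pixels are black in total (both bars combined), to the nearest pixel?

Since 1.500 < 2.000, the photograph is height-limited.
The photograph is 1594 × 3/2 ≈ 2391.0000 px wide.
Black = 3188 − 2391.0000 = 797.0000 px.
Bar area = 797.0000 × 1594 ≈ 1270418 px.

1270418 pixels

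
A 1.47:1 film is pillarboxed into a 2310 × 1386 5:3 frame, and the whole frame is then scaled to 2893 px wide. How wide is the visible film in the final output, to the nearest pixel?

2552 px

Fitted into 2310×1386, the film spans the height; its width is 1386 × 1.470 ≈ 2037.42 px.
Scaling 2310 → 2893 is ×1.2524, so the width becomes 2037.42 × 1.2524 ≈ 2551.63 px.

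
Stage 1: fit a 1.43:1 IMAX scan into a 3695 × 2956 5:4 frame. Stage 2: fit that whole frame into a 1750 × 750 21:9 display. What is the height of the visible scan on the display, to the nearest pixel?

656 px

Inside the 3695×2956 canvas the scan is width-limited at 3695.00 × 2583.92.
The 5:4 canvas is height-limited in 1750×750, giving 937.50 × 750.00; scale factor 0.2537.
So the scan's height is 2583.92 × 0.2537 ≈ 655.59.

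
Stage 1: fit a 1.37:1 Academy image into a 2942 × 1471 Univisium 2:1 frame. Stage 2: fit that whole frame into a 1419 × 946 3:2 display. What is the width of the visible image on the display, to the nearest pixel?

972 px

1.37:1 Academy in 2942×1471: fills the height, so the image is 2015.27 × 1471.00.
Univisium 2:1 in 1419×946: fills the width, so the intermediate becomes 1419.00 × 709.50 — a scale of ×0.4823.
The image scales with it: width 2015.27 × 0.4823 ≈ 972.01.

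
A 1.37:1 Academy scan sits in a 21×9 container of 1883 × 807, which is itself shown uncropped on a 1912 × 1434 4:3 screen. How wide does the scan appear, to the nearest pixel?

1123 px

1.37:1 Academy in 1883×807: fills the height, so the scan is 1105.59 × 807.00.
Second fit — the 21×9 canvas into 1912×1434 spans the width: 1912.00 × 819.43 (×1.0154 from 1883×807).
The scan scales with it: width 1105.59 × 1.0154 ≈ 1122.62.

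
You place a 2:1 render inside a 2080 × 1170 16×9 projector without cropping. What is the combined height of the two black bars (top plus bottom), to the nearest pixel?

130 px

Since 2.000 > 1.778, the render is width-limited.
That makes the image 1040.00 px tall (2080 × 1/2).
Black = 1170 − 1040.00 = 130.00 px.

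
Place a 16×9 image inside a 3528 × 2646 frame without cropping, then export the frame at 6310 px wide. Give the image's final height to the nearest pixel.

In the 3528×2646 frame the image fills the width: height = 3528 × 9/16 ≈ 1984.50 px.
The frame scales by 6310/3528 = 1.7885; 1984.50 × 1.7885 ≈ 3549.38 px.

3549 px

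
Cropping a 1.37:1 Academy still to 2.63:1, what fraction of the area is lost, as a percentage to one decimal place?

47.9%

Going from 1.37:1 Academy to 2.63:1 means cutting height while keeping width.
Fraction kept = (1.370)/(2.630) ≈ 52.09%, so 47.91% is lost.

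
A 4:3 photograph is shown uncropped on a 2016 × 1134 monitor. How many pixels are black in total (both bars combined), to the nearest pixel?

571536 pixels

Since 1.333 < 1.778, the photograph is height-limited.
Content width = 1134 × 4/3 ≈ 1512.0000 px.
2016 − 1512.0000 = 504.0000 px of bars.
Bar area = 504.0000 × 1134 ≈ 571536 px.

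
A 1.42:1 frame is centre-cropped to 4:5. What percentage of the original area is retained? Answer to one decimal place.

4:5 is narrower than 1.42:1, so the crop keeps the full height and trims the width.
(0.800)/(1.420) ≈ 0.563 of the area survives.

56.3%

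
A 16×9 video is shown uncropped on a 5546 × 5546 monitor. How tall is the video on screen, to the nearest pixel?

Since 1.778 > 1.000, the video is width-limited.
The video is 5546 × 9/16 ≈ 3119.62 px tall.

3120 px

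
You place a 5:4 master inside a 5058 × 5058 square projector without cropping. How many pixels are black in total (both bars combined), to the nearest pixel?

5116673 pixels

5:4 (1.250) > square (1.000), so the master fills the width.
That makes the image 4046.4000 px tall (5058 × 4/5).
Leftover height: 5058 − 4046.4000 = 1011.6000 px.
Bar area = 1011.6000 × 5058 ≈ 5116673 px.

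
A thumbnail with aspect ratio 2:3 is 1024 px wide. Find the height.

1536 px

At 2:3, 1024 × 3/2 ≈ 1536.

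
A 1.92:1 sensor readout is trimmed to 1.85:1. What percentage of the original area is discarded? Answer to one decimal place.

3.6%

Going from 1.92:1 to 1.85:1 means cutting width while keeping height.
Fraction kept = (1.850)/(1.920) ≈ 96.35%, so 3.65% is lost.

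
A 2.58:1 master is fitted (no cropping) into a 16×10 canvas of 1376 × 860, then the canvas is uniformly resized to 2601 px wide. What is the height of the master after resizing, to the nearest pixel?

1008 px

At 1376×860 the master is width-limited, so height = 1376 / 2.580 ≈ 533.33 px.
The frame scales by 2601/1376 = 1.8903; 533.33 × 1.8903 ≈ 1008.14 px.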